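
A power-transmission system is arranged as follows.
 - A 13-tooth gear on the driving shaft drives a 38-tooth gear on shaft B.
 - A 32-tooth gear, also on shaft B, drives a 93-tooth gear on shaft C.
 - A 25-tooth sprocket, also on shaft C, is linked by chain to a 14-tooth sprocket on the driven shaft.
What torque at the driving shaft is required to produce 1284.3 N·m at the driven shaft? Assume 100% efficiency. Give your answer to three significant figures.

270 N·m

Overall ratio R = 2.9231 × 2.9062 × 0.56 = 4.7573.
Input torque = output torque / R = 1284.3 / 4.7573 = 269.96 N·m.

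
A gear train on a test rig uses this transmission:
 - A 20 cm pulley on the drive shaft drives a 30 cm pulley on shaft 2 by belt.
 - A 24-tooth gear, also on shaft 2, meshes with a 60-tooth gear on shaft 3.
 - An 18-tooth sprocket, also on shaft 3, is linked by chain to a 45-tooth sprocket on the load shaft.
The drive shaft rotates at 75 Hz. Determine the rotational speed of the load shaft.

the drive shaft → shaft 2 (belt, 30/20): 75 ÷ 1.5 = 50 Hz
shaft 2 → shaft 3 (gear mesh, 60/24): 50 ÷ 2.5 = 20 Hz
shaft 3 → the load shaft (chain, 45/18): 20 ÷ 2.5 = 8 Hz

8 Hz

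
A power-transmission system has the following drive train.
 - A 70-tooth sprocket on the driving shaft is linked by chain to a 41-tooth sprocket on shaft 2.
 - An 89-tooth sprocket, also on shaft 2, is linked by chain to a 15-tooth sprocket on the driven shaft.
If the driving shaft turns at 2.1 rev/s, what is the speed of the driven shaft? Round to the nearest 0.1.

21.3 rev/s

chain 41/70 = 0.58571 → 2.1/0.58571 = 3.5854 rev/s
chain 15/89 = 0.16854 → 3.5854/0.16854 = 21.273 rev/s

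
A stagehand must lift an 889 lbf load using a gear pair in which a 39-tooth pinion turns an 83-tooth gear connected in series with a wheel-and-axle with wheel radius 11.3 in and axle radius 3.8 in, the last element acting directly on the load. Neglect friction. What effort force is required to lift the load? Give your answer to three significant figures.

Gear pair MA = 83/39 = 2.1282.
Wheel-and-axle MA = R/r = 11.3/3.8 = 2.9737.
Combined ideal MA = 2.1282 × 2.9737 = 6.3286.
Effort = load / MA = 889 / 6.3286 = 140.47 lbf.

140 lbf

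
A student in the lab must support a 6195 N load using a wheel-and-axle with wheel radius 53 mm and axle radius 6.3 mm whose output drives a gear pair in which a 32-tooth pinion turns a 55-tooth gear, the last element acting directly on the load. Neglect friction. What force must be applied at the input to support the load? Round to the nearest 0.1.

428.4 N

Wheel-and-axle MA = R/r = 53/6.3 = 8.4127.
Gear pair MA = 55/32 = 1.7188.
Combined ideal MA = 8.4127 × 1.7188 = 14.459.
Effort = load / MA = 6195 / 14.459 = 428.44 N.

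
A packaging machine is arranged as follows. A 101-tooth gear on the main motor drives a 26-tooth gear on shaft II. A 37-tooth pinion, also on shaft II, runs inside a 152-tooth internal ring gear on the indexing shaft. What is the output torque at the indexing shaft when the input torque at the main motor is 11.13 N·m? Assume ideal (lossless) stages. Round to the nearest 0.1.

11.8 N·m

Gear mesh: ratio = 26/101 = 0.25743; torque at shaft II = 11.13 × 0.25743 = 2.8651 N·m.
Internal gear: ratio = 152/37 = 4.1081; torque at the indexing shaft = 2.8651 × 4.1081 = 11.77 N·m.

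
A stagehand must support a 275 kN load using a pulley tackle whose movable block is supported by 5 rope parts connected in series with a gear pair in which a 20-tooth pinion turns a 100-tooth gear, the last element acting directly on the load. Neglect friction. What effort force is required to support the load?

11 kN

Block-and-tackle MA = number of supporting rope parts = 5.
Gear pair MA = 100/20 = 5.
Combined ideal MA = 5 × 5 = 25.
Effort = load / MA = 275 / 25 = 11 kN.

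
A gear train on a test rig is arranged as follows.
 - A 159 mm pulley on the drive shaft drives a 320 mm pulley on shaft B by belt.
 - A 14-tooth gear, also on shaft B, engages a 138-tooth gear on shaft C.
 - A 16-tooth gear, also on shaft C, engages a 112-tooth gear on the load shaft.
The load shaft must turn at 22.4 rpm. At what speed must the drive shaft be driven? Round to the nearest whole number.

3111 rpm

Overall ratio R = 2.0126 × 9.8571 × 7 = 138.87.
Required input speed = output speed × R = 22.4 × 138.87 = 3110.6 rpm.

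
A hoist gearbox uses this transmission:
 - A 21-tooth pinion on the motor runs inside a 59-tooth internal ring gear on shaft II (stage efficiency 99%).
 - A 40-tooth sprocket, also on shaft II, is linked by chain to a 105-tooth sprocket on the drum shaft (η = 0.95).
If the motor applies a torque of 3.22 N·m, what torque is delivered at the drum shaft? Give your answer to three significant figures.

22.3 N·m

After the internal gear (59/21): 3.22 × 2.8095 × 0.99 = 8.9562 N·m
After the chain (105/40): 8.9562 × 2.625 × 0.95 = 22.335 N·m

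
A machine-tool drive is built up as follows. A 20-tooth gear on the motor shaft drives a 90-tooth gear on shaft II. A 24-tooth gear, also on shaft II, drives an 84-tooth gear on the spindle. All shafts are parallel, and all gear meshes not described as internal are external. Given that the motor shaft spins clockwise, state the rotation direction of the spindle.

clockwise

the motor shaft → shaft II: external mesh, 1 reversal → CCW.
shaft II → the spindle: external mesh, 1 reversal → CW.
2 reversals in total — an even number — so the spindle turns the same way as the motor shaft.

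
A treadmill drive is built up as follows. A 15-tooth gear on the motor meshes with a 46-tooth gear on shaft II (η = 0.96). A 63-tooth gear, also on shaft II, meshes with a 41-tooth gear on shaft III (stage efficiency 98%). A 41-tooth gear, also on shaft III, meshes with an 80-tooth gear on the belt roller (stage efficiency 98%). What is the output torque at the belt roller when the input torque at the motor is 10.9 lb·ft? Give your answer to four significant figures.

39.14 lb·ft

Gear mesh: ratio = 46/15 = 3.0667; torque at shaft II = 10.9 × 3.0667 × 0.96 = 32.09 lb·ft.
Gear mesh: ratio = 41/63 = 0.65079; torque at shaft III = 32.09 × 0.65079 × 0.98 = 20.466 lb·ft.
Gear mesh: ratio = 80/41 = 1.9512; torque at the belt roller = 20.466 × 1.9512 × 0.98 = 39.135 lb·ft.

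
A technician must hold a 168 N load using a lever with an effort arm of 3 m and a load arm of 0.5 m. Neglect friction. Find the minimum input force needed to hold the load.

28 N

Lever MA = effort arm / load arm = 3/0.5 = 6.
Effort = load / MA = 168 / 6 = 28 N.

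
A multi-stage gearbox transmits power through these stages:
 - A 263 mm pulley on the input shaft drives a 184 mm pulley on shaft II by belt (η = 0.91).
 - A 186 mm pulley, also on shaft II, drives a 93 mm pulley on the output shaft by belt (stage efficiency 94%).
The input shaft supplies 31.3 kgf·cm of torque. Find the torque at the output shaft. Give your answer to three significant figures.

9.37 kgf·cm

belt 184/263 = 0.69962 → τ = 31.3·0.69962·0.91 = 19.927 kgf·cm
belt 93/186 = 0.5 → τ = 19.927·0.5·0.94 = 9.3658 kgf·cm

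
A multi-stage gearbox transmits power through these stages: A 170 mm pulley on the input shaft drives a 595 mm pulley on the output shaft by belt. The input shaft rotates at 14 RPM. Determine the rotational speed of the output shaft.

Belt: ratio = 595/170 = 3.5, so the output shaft turns at 14 / 3.5 = 4 RPM.

4 RPM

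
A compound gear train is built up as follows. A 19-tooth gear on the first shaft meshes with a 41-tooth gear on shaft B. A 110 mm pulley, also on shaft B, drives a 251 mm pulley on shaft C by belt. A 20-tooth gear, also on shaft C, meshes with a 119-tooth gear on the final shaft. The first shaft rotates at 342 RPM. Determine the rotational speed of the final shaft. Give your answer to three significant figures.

the first shaft → shaft B (gear mesh, 41/19): 342 ÷ 2.1579 = 158.49 RPM
shaft B → shaft C (belt, 251/110): 158.49 ÷ 2.2818 = 69.457 RPM
shaft C → the final shaft (gear mesh, 119/20): 69.457 ÷ 5.95 = 11.673 RPM

11.7 RPM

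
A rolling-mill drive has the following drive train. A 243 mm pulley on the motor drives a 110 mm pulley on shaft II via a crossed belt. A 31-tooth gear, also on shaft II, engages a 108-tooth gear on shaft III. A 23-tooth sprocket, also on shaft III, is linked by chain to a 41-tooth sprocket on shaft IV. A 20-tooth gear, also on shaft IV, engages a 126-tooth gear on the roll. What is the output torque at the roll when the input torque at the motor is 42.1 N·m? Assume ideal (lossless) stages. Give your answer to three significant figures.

After the belt (110/243): 42.1 × 0.45267 = 19.058 N·m
After the gear mesh (108/31): 19.058 × 3.4839 = 66.394 N·m
After the chain (41/23): 66.394 × 1.7826 = 118.35 N·m
After the gear mesh (126/20): 118.35 × 6.3 = 745.64 N·m

746 N·m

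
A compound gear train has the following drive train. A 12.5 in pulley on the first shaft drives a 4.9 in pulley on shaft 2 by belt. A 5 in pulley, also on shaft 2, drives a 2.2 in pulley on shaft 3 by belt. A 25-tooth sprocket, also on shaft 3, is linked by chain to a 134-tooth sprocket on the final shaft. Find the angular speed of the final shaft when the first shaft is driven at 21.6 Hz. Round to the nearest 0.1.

23.4 Hz

the first shaft → shaft 2 (belt, 4.9/12.5): 21.6 ÷ 0.392 = 55.102 Hz
shaft 2 → shaft 3 (belt, 2.2/5): 55.102 ÷ 0.44 = 125.23 Hz
shaft 3 → the final shaft (chain, 134/25): 125.23 ÷ 5.36 = 23.364 Hz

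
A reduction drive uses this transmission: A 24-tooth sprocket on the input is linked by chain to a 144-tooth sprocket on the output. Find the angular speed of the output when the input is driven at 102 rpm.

Chain: ratio = 144/24 = 6, so the output turns at 102 / 6 = 17 rpm.

17 rpm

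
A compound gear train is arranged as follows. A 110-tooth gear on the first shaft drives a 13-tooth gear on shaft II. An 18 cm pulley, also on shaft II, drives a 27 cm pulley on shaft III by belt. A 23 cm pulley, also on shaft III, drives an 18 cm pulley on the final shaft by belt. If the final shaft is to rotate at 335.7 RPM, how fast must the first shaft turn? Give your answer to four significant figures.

Overall ratio R = 0.11818 × 1.5 × 0.78261 = 0.13874.
Required input speed = output speed × R = 335.7 × 0.13874 = 46.573 RPM.

46.57 RPM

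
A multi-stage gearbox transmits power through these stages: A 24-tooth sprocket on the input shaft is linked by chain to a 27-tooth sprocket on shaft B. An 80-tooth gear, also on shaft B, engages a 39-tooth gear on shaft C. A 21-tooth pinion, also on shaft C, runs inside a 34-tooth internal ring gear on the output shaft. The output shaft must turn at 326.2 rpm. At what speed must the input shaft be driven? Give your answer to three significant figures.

290 rpm

Overall ratio R = 1.125 × 0.4875 × 1.619 = 0.88795.
Required input speed = output speed × R = 326.2 × 0.88795 = 289.65 rpm.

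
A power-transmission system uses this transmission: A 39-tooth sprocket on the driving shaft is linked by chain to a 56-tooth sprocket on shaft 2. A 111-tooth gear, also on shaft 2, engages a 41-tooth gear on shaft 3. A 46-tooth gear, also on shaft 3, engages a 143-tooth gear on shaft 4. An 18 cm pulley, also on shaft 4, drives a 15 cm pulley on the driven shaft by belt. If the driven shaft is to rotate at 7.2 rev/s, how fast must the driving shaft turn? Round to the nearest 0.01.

Overall ratio R = 1.4359 × 0.36937 × 3.1087 × 0.83333 = 1.374.
Required input speed = output speed × R = 7.2 × 1.374 = 9.8927 rev/s.

9.89 rev/s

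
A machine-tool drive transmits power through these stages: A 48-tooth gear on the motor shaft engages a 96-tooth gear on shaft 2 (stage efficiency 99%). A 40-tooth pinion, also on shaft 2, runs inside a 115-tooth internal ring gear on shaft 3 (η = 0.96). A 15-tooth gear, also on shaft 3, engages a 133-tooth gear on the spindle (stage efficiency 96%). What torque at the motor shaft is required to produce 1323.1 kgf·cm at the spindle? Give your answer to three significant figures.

Overall ratio R = 2 × 2.875 × 8.8667 = 50.983; overall efficiency η = 0.99 × 0.96 × 0.96 = 0.9124.
Input torque = output torque / (R × η) = 1323.1 / (50.983 × 0.9124) = 28.444 kgf·cm.

28.4 kgf·cm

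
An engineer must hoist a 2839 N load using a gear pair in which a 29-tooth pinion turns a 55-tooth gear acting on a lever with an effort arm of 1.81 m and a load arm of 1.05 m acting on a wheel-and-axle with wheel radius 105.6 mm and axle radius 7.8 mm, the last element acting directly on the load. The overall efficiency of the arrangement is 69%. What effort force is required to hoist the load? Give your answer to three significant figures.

Gear pair MA = 55/29 = 1.8966.
Lever MA = effort arm / load arm = 1.81/1.05 = 1.7238.
Wheel-and-axle MA = R/r = 105.6/7.8 = 13.538.
Combined ideal MA = 1.8966 × 1.7238 × 13.538 = 44.261.
Actual MA = 44.261 × 0.69 = 30.54.
Effort = load / actual MA = 2839 / 30.54 = 92.959 N.

93.0 N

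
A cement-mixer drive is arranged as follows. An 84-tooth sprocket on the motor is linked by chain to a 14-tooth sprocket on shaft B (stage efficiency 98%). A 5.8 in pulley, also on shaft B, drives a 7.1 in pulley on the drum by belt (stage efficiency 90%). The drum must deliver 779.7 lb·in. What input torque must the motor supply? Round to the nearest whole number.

4333 lb·in

Overall ratio R = 0.16667 × 1.2241 = 0.20402; overall efficiency η = 0.98 × 0.90 = 0.8820.
Input torque = output torque / (R × η) = 779.7 / (0.20402 × 0.8820) = 4332.9 lb·in.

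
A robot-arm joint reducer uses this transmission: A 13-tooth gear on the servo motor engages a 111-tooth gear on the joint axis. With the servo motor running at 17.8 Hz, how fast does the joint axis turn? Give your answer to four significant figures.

Gear mesh: ratio = 111/13 = 8.5385, so the joint axis turns at 17.8 / 8.5385 = 2.0847 Hz.

2.085 Hz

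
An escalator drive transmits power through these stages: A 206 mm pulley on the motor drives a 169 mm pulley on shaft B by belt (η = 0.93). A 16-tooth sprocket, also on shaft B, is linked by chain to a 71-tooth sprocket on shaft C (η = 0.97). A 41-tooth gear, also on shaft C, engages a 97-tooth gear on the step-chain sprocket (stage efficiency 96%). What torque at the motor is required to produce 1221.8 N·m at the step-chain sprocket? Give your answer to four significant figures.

Overall ratio R = 0.82039 × 4.4375 × 2.3659 = 8.6128; overall efficiency η = 0.93 × 0.97 × 0.96 = 0.8660.
Input torque = output torque / (R × η) = 1221.8 / (8.6128 × 0.8660) = 163.81 N·m.

163.8 N·m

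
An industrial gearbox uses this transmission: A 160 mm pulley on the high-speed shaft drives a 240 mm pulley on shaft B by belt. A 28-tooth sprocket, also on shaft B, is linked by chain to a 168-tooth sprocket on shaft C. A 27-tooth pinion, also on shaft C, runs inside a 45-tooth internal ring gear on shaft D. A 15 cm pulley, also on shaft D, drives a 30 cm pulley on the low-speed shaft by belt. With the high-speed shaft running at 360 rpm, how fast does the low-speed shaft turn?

12 rpm

the high-speed shaft → shaft B (belt, 240/160): 360 ÷ 1.5 = 240 rpm
shaft B → shaft C (chain, 168/28): 240 ÷ 6 = 40 rpm
shaft C → shaft D (internal gear, 45/27): 40 ÷ 1.6667 = 24 rpm
shaft D → the low-speed shaft (belt, 30/15): 24 ÷ 2 = 12 rpm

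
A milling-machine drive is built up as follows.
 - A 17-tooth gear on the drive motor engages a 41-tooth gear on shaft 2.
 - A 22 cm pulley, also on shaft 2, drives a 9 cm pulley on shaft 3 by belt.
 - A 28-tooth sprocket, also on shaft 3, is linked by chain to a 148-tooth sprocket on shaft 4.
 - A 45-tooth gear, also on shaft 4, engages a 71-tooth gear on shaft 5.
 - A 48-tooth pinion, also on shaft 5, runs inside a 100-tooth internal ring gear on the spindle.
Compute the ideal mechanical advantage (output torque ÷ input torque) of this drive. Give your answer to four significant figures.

17.14

Each stage contributes driven/driver: gear mesh 41/17 = 2.4118, belt 9/22 = 0.40909, chain 148/28 = 5.2857, gear mesh 71/45 = 1.5778, internal gear 100/48 = 2.0833.
Overall: 2.4118 × 0.40909 × 5.2857 × 1.5778 × 2.0833 = 17.142.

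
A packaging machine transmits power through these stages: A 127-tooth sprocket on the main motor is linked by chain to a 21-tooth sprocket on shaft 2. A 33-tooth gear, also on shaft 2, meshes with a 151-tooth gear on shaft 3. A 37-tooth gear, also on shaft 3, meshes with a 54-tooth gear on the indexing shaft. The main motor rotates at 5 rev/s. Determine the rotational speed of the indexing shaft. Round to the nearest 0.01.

the main motor → shaft 2 (chain, 21/127): 5 ÷ 0.16535 = 30.238 rev/s
shaft 2 → shaft 3 (gear mesh, 151/33): 30.238 ÷ 4.5758 = 6.6083 rev/s
shaft 3 → the indexing shaft (gear mesh, 54/37): 6.6083 ÷ 1.4595 = 4.5279 rev/s

4.53 rev/s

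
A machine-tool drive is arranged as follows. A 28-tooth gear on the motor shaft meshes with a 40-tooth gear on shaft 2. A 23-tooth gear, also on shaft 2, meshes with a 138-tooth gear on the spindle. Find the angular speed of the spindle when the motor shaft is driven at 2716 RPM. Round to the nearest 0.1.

the motor shaft → shaft 2 (gear mesh, 40/28): 2716 ÷ 1.4286 = 1901.2 RPM
shaft 2 → the spindle (gear mesh, 138/23): 1901.2 ÷ 6 = 316.87 RPM

316.9 RPM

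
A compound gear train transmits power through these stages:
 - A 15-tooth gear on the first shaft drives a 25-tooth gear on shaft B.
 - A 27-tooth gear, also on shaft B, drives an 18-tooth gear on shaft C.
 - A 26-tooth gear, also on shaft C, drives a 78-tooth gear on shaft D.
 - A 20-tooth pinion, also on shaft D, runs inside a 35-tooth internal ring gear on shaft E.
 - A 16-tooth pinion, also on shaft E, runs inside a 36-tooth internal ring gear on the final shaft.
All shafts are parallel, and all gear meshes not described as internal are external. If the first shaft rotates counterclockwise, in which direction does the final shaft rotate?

clockwise

the first shaft → shaft B: external mesh, 1 reversal → CW.
shaft B → shaft C: external mesh, 1 reversal → CCW.
shaft C → shaft D: external mesh, 1 reversal → CW.
shaft D → shaft E: internal mesh, same direction → CW.
shaft E → the final shaft: internal mesh, same direction → CW.
3 reversals in total — an odd number — so the final shaft turns opposite to the first shaft.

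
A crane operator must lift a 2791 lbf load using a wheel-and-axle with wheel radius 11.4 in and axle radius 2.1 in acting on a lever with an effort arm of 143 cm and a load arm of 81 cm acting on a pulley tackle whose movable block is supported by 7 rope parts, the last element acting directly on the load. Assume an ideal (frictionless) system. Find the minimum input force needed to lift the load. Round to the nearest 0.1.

Wheel-and-axle MA = R/r = 11.4/2.1 = 5.4286.
Lever MA = effort arm / load arm = 143/81 = 1.7654.
Block-and-tackle MA = number of supporting rope parts = 7.
Combined ideal MA = 5.4286 × 1.7654 × 7 = 67.086.
Effort = load / MA = 2791 / 67.086 = 41.603 lbf.

41.6 lbf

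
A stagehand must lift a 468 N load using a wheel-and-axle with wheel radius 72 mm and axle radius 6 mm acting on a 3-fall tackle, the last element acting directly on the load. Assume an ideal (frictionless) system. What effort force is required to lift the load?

Wheel-and-axle MA = R/r = 72/6 = 12.
Block-and-tackle MA = number of supporting rope parts = 3.
Combined ideal MA = 12 × 3 = 36.
Effort = load / MA = 468 / 36 = 13 N.

13 N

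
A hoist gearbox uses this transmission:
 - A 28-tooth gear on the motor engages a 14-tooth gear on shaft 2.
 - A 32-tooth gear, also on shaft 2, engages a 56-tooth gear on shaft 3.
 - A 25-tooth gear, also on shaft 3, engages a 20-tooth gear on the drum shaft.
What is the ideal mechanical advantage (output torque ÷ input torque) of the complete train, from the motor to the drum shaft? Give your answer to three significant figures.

0.700

Each stage contributes driven/driver: gear mesh 14/28 = 0.5, gear mesh 56/32 = 1.75, gear mesh 20/25 = 0.8.
Overall: 0.5 × 1.75 × 0.8 = 0.7.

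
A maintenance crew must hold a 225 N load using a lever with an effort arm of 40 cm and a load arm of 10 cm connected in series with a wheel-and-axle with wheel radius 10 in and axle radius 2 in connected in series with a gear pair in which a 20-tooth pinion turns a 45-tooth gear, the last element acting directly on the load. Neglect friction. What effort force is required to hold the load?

5 N

Lever MA = effort arm / load arm = 40/10 = 4.
Wheel-and-axle MA = R/r = 10/2 = 5.
Gear pair MA = 45/20 = 2.25.
Combined ideal MA = 4 × 5 × 2.25 = 45.
Effort = load / MA = 225 / 45 = 5 N.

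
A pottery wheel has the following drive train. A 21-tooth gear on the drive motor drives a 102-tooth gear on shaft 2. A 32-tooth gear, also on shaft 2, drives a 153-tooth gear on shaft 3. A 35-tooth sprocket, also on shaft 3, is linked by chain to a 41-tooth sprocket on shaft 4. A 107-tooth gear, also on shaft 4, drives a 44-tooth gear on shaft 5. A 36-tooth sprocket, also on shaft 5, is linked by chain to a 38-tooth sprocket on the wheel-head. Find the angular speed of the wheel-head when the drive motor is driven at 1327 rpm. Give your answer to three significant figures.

112 rpm

the drive motor → shaft 2 (gear mesh, 102/21): 1327 ÷ 4.8571 = 273.21 rpm
shaft 2 → shaft 3 (gear mesh, 153/32): 273.21 ÷ 4.7812 = 57.141 rpm
shaft 3 → shaft 4 (chain, 41/35): 57.141 ÷ 1.1714 = 48.779 rpm
shaft 4 → shaft 5 (gear mesh, 44/107): 48.779 ÷ 0.41121 = 118.62 rpm
shaft 5 → the wheel-head (chain, 38/36): 118.62 ÷ 1.0556 = 112.38 rpm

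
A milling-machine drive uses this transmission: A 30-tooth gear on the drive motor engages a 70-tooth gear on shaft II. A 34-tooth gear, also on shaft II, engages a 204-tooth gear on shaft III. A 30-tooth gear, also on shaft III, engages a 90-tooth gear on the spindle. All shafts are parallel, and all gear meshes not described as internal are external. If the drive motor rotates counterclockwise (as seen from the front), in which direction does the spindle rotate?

clockwise

the drive motor → shaft II: external mesh, 1 reversal → CW.
shaft II → shaft III: external mesh, 1 reversal → CCW.
shaft III → the spindle: external mesh, 1 reversal → CW.
3 reversals in total — an odd number — so the spindle turns opposite to the drive motor.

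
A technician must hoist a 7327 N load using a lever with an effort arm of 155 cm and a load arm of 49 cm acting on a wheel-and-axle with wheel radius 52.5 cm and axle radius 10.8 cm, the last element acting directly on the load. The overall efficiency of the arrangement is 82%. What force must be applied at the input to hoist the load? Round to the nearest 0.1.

Lever MA = effort arm / load arm = 155/49 = 3.1633.
Wheel-and-axle MA = R/r = 52.5/10.8 = 4.8611.
Combined ideal MA = 3.1633 × 4.8611 = 15.377.
Actual MA = 15.377 × 0.82 = 12.609.
Effort = load / actual MA = 7327 / 12.609 = 581.09 N.

581.1 N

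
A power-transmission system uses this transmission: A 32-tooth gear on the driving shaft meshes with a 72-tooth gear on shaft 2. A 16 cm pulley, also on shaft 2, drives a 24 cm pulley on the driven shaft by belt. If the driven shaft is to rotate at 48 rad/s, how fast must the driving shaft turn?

162 rad/s

Overall ratio R = 2.25 × 1.5 = 3.375.
Required input speed = output speed × R = 48 × 3.375 = 162 rad/s.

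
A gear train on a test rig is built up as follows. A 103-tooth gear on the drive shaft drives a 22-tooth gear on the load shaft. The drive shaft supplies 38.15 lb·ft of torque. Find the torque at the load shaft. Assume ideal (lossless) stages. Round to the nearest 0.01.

After the gear mesh (22/103): 38.15 × 0.21359 = 8.1485 lb·ft

8.15 lb·ft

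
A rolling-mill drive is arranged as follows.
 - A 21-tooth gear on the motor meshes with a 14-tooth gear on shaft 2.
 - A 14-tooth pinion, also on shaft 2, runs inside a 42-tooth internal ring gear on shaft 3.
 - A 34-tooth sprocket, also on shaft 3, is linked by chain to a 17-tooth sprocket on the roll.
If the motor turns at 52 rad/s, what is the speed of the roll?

52 rad/s

the motor → shaft 2 (gear mesh, 14/21): 52 ÷ 0.66667 = 78 rad/s
shaft 2 → shaft 3 (internal gear, 42/14): 78 ÷ 3 = 26 rad/s
shaft 3 → the roll (chain, 17/34): 26 ÷ 0.5 = 52 rad/s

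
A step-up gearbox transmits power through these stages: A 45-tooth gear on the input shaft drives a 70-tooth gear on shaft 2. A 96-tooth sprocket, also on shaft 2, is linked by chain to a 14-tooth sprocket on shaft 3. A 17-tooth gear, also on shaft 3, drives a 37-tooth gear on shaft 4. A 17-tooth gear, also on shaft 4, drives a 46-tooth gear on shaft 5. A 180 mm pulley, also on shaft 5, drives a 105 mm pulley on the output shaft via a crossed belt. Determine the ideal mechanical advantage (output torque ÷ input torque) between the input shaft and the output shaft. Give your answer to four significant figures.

0.7793

Each stage contributes driven/driver: gear mesh 70/45 = 1.5556, chain 14/96 = 0.14583, gear mesh 37/17 = 2.1765, gear mesh 46/17 = 2.7059, belt 105/180 = 0.58333.
Overall: 1.5556 × 0.14583 × 2.1765 × 2.7059 × 0.58333 = 0.77933.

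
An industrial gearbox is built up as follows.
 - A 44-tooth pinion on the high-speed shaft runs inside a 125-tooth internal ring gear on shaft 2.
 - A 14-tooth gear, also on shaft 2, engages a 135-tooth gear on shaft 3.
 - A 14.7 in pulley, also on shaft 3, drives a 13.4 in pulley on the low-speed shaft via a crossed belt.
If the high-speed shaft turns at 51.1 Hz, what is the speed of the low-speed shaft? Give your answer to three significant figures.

the high-speed shaft → shaft 2 (internal gear, 125/44): 51.1 ÷ 2.8409 = 17.987 Hz
shaft 2 → shaft 3 (gear mesh, 135/14): 17.987 ÷ 9.6429 = 1.8653 Hz
shaft 3 → the low-speed shaft (belt, 13.4/14.7): 1.8653 ÷ 0.91156 = 2.0463 Hz

2.05 Hz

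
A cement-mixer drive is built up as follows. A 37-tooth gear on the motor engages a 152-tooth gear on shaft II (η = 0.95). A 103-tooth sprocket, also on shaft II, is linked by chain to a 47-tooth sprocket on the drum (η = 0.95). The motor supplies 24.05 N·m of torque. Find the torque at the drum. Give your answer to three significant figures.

40.7 N·m

gear mesh 152/37 = 4.1081 → τ = 24.05·4.1081·0.95 = 93.86 N·m
chain 47/103 = 0.45631 → τ = 93.86·0.45631·0.95 = 40.688 N·m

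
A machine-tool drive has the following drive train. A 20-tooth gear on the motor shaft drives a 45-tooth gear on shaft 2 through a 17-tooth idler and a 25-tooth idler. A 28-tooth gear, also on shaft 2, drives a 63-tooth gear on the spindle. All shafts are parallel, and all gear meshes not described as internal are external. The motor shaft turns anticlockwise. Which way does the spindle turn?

the motor shaft → shaft 2: driver → idler → idler → driven is 3 external meshes, 3 reversals → CW.
shaft 2 → the spindle: external mesh, 1 reversal → CCW.
4 reversals in total — an even number — so the spindle turns the same way as the motor shaft.

anticlockwise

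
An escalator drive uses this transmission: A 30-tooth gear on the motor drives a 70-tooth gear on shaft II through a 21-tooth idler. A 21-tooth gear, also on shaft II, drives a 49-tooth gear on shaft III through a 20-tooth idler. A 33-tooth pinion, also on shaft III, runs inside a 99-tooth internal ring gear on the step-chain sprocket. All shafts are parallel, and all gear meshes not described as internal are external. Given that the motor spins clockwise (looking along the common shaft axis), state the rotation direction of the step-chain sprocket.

the motor → shaft II: driver → idler → driven is 2 external meshes, 2 reversals → CW.
shaft II → shaft III: driver → idler → driven is 2 external meshes, 2 reversals → CW.
shaft III → the step-chain sprocket: internal mesh, same direction → CW.
4 reversals in total — an even number — so the step-chain sprocket turns the same way as the motor.

clockwise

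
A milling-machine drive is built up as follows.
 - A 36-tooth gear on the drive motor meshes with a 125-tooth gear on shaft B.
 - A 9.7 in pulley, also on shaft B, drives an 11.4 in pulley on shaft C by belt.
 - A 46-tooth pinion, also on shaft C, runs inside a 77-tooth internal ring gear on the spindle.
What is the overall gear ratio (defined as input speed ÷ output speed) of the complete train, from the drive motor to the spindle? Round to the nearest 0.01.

Each stage contributes driven/driver: gear mesh 125/36 = 3.4722, belt 11.4/9.7 = 1.1753, internal gear 77/46 = 1.6739.
Overall: 3.4722 × 1.1753 × 1.6739 = 6.8308.

6.83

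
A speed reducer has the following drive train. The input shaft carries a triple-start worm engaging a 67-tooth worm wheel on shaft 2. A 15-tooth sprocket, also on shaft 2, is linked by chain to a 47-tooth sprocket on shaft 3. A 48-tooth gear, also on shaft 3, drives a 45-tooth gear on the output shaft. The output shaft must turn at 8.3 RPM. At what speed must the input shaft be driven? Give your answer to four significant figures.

544.5 RPM

Overall ratio R = 22.333 × 3.1333 × 0.9375 = 65.604.
Required input speed = output speed × R = 8.3 × 65.604 = 544.51 RPM.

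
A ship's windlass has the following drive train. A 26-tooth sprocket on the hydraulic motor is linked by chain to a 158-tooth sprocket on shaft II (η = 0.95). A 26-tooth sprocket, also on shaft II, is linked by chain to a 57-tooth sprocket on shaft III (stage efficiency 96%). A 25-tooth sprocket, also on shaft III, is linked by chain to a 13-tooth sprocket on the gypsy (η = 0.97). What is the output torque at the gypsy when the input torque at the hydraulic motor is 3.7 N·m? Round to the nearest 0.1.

chain 158/26 = 6.0769 → τ = 3.7·6.0769·0.95 = 21.36 N·m
chain 57/26 = 2.1923 → τ = 21.36·2.1923·0.96 = 44.955 N·m
chain 13/25 = 0.52 → τ = 44.955·0.52·0.97 = 22.676 N·m

22.7 N·m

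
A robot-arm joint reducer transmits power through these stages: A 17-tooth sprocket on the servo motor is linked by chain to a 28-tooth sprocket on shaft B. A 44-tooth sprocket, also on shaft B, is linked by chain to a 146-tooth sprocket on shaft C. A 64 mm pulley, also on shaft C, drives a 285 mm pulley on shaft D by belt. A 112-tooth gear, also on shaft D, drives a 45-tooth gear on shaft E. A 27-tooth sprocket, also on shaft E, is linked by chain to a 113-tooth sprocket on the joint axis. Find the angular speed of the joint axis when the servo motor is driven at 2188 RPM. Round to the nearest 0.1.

53.5 RPM

Chain: ratio = 28/17 = 1.6471, so shaft B turns at 2188 / 1.6471 = 1328.4 RPM.
Chain: ratio = 146/44 = 3.3182, so shaft C turns at 1328.4 / 3.3182 = 400.35 RPM.
Belt: ratio = 285/64 = 4.4531, so shaft D turns at 400.35 / 4.4531 = 89.903 RPM.
Gear mesh: ratio = 45/112 = 0.40179, so shaft E turns at 89.903 / 0.40179 = 223.76 RPM.
Chain: ratio = 113/27 = 4.1852, so the joint axis turns at 223.76 / 4.1852 = 53.464 RPM.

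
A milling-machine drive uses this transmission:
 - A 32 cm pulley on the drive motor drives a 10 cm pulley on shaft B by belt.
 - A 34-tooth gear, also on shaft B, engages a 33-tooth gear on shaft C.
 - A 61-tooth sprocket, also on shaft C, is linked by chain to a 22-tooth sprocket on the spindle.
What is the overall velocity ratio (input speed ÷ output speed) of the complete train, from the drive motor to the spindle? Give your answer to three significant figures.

Each stage contributes driven/driver: belt 10/32 = 0.3125, gear mesh 33/34 = 0.97059, chain 22/61 = 0.36066.
Overall: 0.3125 × 0.97059 × 0.36066 = 0.10939.

0.109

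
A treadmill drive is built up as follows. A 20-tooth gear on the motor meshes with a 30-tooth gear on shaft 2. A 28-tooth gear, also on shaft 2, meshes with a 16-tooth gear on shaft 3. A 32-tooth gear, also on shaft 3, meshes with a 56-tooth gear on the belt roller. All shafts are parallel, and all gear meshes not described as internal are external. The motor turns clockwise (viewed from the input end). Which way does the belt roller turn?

the motor → shaft 2: external mesh, 1 reversal → CCW.
shaft 2 → shaft 3: external mesh, 1 reversal → CW.
shaft 3 → the belt roller: external mesh, 1 reversal → CCW.
3 reversals in total — an odd number — so the belt roller turns opposite to the motor.

counterclockwise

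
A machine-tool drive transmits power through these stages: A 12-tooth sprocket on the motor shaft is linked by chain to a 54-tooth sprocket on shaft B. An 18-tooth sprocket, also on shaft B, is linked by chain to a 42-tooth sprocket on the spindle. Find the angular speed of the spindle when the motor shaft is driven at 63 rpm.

6 rpm

chain 54/12 = 4.5 → 63/4.5 = 14 rpm
chain 42/18 = 2.3333 → 14/2.3333 = 6 rpm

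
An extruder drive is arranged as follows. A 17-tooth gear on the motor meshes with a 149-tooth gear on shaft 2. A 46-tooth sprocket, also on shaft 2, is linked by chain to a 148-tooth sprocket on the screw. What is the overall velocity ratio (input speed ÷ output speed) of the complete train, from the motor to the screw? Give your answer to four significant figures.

28.20

Each stage contributes driven/driver: gear mesh 149/17 = 8.7647, chain 148/46 = 3.2174.
Overall: 8.7647 × 3.2174 = 28.199.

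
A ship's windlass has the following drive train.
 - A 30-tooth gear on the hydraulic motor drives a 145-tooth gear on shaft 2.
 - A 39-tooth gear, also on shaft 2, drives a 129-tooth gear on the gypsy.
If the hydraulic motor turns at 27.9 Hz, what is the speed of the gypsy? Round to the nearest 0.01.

Gear mesh: ratio = 145/30 = 4.8333, so shaft 2 turns at 27.9 / 4.8333 = 5.7724 Hz.
Gear mesh: ratio = 129/39 = 3.3077, so the gypsy turns at 5.7724 / 3.3077 = 1.7451 Hz.

1.75 Hz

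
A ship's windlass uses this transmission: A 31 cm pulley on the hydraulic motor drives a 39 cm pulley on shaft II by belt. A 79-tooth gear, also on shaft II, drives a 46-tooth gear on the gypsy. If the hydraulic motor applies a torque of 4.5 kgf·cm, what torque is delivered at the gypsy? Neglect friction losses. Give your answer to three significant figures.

3.30 kgf·cm

After the belt (39/31): 4.5 × 1.2581 = 5.6613 kgf·cm
After the gear mesh (46/79): 5.6613 × 0.58228 = 3.2964 kgf·cm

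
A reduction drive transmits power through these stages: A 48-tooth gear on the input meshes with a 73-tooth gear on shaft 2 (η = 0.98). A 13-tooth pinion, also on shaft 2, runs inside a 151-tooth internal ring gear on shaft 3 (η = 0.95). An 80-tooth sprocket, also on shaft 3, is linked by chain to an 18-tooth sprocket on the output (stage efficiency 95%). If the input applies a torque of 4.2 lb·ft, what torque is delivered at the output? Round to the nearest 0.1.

After the gear mesh (73/48): 4.2 × 1.5208 × 0.98 = 6.2598 lb·ft
After the internal gear (151/13): 6.2598 × 11.615 × 0.95 = 69.074 lb·ft
After the chain (18/80): 69.074 × 0.225 × 0.95 = 14.765 lb·ft

14.8 lb·ft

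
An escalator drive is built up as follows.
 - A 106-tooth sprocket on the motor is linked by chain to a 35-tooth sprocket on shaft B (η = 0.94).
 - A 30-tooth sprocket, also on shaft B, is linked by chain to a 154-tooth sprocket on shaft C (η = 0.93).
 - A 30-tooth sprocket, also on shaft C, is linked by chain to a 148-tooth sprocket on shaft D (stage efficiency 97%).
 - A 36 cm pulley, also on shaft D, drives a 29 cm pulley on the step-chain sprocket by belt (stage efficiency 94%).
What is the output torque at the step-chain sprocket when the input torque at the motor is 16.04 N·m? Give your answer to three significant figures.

86.1 N·m

chain 35/106 = 0.33019 → τ = 16.04·0.33019·0.94 = 4.9785 N·m
chain 154/30 = 5.1333 → τ = 4.9785·5.1333·0.93 = 23.767 N·m
chain 148/30 = 4.9333 → τ = 23.767·4.9333·0.97 = 113.73 N·m
belt 29/36 = 0.80556 → τ = 113.73·0.80556·0.94 = 86.122 N·m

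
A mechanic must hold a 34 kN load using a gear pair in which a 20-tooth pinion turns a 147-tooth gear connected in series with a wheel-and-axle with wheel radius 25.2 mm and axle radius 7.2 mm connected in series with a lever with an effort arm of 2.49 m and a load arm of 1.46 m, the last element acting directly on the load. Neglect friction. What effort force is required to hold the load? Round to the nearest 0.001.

0.775 kN

Gear pair MA = 147/20 = 7.35.
Wheel-and-axle MA = R/r = 25.2/7.2 = 3.5.
Lever MA = effort arm / load arm = 2.49/1.46 = 1.7055.
Combined ideal MA = 7.35 × 3.5 × 1.7055 = 43.873.
Effort = load / MA = 34 / 43.873 = 0.77496 kN.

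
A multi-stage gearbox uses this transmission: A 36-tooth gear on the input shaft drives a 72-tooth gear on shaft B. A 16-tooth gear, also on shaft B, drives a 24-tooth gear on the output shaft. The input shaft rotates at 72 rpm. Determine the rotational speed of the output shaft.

gear mesh 72/36 = 2 → 72/2 = 36 rpm
gear mesh 24/16 = 1.5 → 36/1.5 = 24 rpm

24 rpm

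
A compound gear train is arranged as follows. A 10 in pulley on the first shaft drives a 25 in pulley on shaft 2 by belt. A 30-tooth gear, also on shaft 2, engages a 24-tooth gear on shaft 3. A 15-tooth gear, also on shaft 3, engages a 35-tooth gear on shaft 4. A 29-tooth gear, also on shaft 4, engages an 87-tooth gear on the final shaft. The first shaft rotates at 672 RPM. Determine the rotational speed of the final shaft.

belt 25/10 = 2.5 → 672/2.5 = 268.8 RPM
gear mesh 24/30 = 0.8 → 268.8/0.8 = 336 RPM
gear mesh 35/15 = 2.3333 → 336/2.3333 = 144 RPM
gear mesh 87/29 = 3 → 144/3 = 48 RPM

48 RPM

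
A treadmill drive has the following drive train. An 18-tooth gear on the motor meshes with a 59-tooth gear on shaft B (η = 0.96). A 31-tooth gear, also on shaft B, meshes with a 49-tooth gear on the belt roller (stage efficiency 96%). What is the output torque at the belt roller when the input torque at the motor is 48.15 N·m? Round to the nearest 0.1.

Gear mesh: ratio = 59/18 = 3.2778; torque at shaft B = 48.15 × 3.2778 × 0.96 = 151.51 N·m.
Gear mesh: ratio = 49/31 = 1.5806; torque at the belt roller = 151.51 × 1.5806 × 0.96 = 229.91 N·m.

229.9 N·m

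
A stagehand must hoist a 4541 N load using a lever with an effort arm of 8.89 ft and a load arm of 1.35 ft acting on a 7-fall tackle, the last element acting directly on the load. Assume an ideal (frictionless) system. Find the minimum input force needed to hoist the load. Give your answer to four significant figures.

98.51 N

Lever MA = effort arm / load arm = 8.89/1.35 = 6.5852.
Block-and-tackle MA = number of supporting rope parts = 7.
Combined ideal MA = 6.5852 × 7 = 46.096.
Effort = load / MA = 4541 / 46.096 = 98.511 N.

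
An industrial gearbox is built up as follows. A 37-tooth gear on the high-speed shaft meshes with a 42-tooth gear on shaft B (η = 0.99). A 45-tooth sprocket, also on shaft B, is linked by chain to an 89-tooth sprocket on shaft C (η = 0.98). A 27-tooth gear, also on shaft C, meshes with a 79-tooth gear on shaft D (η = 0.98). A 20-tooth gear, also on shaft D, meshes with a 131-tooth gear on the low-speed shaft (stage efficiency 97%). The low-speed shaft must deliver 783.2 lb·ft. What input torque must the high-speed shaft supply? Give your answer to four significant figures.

Overall ratio R = 1.1351 × 1.9778 × 2.9259 × 6.55 = 43.026; overall efficiency η = 0.99 × 0.98 × 0.98 × 0.97 = 0.9223.
Input torque = output torque / (R × η) = 783.2 / (43.026 × 0.9223) = 19.737 lb·ft.

19.74 lb·ft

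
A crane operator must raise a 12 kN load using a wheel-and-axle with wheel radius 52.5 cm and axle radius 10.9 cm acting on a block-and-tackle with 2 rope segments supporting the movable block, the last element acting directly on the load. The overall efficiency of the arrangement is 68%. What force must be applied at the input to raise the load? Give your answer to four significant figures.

1.832 kN

Wheel-and-axle MA = R/r = 52.5/10.9 = 4.8165.
Block-and-tackle MA = number of supporting rope parts = 2.
Combined ideal MA = 4.8165 × 2 = 9.633.
Actual MA = 9.633 × 0.68 = 6.5505.
Effort = load / actual MA = 12 / 6.5505 = 1.8319 kN.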